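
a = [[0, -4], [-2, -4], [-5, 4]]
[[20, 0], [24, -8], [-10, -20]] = a @ [[-2, 4], [-5, 0]]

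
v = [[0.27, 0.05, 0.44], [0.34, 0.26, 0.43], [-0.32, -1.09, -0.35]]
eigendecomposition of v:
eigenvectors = [[-0.81+0.00j,0.12+0.44j,0.12-0.44j], [0.08+0.00j,(0.29+0.35j),(0.29-0.35j)], [0.58+0.00j,-0.76+0.00j,-0.76-0.00j]]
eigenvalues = [(-0.05+0j), (0.12+0.69j), (0.12-0.69j)]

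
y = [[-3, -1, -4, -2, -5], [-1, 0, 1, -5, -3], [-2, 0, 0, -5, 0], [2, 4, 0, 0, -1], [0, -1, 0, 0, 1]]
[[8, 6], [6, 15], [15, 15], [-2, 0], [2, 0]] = y@[[0, 0], [0, 0], [-3, 0], [-3, -3], [2, 0]]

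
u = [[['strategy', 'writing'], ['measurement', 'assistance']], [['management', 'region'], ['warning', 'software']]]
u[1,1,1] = 'software'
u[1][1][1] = 'software'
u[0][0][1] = 'writing'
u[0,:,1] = ['writing', 'assistance']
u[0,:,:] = [['strategy', 'writing'], ['measurement', 'assistance']]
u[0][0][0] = 'strategy'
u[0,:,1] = ['writing', 'assistance']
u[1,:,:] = [['management', 'region'], ['warning', 'software']]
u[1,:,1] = ['region', 'software']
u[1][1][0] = 'warning'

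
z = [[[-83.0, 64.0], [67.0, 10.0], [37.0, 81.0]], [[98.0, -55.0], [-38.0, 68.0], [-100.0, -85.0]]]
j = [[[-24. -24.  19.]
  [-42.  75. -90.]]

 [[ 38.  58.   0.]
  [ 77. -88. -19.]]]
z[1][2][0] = -100.0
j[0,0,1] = -24.0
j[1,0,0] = 38.0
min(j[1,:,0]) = 38.0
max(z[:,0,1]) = 64.0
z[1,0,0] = 98.0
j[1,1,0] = 77.0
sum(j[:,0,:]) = 67.0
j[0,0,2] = 19.0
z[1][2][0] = -100.0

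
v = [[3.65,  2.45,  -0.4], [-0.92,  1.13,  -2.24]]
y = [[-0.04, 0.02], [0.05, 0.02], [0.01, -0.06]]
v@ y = [[-0.03, 0.15], [0.07, 0.14]]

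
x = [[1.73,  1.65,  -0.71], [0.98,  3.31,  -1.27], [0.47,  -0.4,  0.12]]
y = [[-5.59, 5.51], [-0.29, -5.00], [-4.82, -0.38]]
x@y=[[-6.73, 1.55], [-0.32, -10.67], [-3.09, 4.54]]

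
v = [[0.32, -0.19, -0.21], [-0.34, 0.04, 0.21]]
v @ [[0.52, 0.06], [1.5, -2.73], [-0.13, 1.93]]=[[-0.09,  0.13], [-0.14,  0.28]]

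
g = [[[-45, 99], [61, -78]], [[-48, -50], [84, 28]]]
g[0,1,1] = -78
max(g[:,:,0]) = 84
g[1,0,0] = -48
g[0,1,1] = -78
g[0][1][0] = 61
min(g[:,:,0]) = -48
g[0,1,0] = 61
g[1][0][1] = -50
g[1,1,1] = 28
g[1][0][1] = -50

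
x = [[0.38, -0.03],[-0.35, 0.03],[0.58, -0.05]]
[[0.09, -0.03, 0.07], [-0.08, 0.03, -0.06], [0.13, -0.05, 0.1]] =x @[[0.29, -0.11, 0.24], [0.77, -0.29, 0.7]]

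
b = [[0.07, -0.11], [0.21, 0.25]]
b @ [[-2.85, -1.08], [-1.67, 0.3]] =[[-0.02, -0.11], [-1.02, -0.15]]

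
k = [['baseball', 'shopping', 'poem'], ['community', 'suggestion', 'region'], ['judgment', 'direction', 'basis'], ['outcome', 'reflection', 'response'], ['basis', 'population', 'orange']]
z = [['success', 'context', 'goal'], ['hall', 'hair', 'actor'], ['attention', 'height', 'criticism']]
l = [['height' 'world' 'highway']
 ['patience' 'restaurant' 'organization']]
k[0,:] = ['baseball', 'shopping', 'poem']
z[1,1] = 'hair'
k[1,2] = 'region'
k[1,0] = 'community'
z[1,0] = 'hall'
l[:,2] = ['highway', 'organization']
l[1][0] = 'patience'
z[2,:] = ['attention', 'height', 'criticism']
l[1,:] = ['patience', 'restaurant', 'organization']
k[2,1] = 'direction'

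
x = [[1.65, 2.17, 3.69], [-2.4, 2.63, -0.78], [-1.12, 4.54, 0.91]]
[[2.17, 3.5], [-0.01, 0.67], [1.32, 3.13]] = x @ [[0.17, 0.38], [0.26, 0.71], [0.36, 0.36]]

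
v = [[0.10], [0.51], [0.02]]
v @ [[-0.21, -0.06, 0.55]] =[[-0.02, -0.01, 0.06], [-0.11, -0.03, 0.28], [-0.0, -0.0, 0.01]]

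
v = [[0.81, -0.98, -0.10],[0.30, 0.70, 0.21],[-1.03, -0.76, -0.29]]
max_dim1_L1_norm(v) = 2.08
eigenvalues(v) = [(0.12+0j), (0.55+0.21j), (0.55-0.21j)]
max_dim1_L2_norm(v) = 1.31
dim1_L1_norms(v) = [1.89, 1.21, 2.08]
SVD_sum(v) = [[-0.22, -0.37, -0.11], [0.39, 0.65, 0.19], [-0.60, -1.01, -0.30]] + [[1.03, -0.61, 0.0], [-0.08, 0.05, -0.00], [-0.43, 0.25, -0.0]] + [[-0.00, -0.00, 0.01], [-0.0, -0.00, 0.02], [-0.0, -0.00, 0.01]]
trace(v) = 1.22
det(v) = 0.04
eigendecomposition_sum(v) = [[-0.04+0.00j,(-0.18+0j),-0.08+0.00j],[(-0.05+0j),(-0.21+0j),(-0.09+0j)],[(0.2+0j),(0.83+0j),0.37+0.00j]] + [[(0.43-0.01j), (-0.4+2.24j), (-0.01+0.56j)], [(0.18-0.12j), 0.45+1.04j, (0.15+0.24j)], [-0.61+0.27j, (-0.79-3.49j), (-0.33-0.82j)]] + [[(0.43+0.01j), -0.40-2.24j, (-0.01-0.56j)], [(0.18+0.12j), 0.45-1.04j, (0.15-0.24j)], [-0.61-0.27j, -0.79+3.49j, -0.33+0.82j]]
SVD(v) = [[0.29,0.92,0.26], [-0.52,-0.08,0.85], [0.8,-0.38,0.46]] @ diag([1.5109077886999134, 1.299959505300335, 0.021516008580718178]) @ [[-0.49,-0.83,-0.25], [0.86,-0.51,0.0], [-0.13,-0.21,0.97]]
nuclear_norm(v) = 2.83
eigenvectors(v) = [[(0.2+0j), (0.48+0.2j), 0.48-0.20j], [0.24+0.00j, (0.25-0.05j), 0.25+0.05j], [(-0.95+0j), -0.82+0.00j, -0.82-0.00j]]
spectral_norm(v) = 1.51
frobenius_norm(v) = 1.99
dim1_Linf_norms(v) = [0.98, 0.7, 1.03]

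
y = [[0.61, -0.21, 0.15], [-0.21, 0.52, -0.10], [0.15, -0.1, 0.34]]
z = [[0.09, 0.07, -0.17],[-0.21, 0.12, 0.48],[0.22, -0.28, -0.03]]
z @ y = [[0.01, 0.03, -0.05], [-0.08, 0.06, 0.12], [0.19, -0.19, 0.05]]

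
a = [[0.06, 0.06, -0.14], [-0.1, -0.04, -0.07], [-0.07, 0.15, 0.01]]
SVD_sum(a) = [[-0.01, 0.1, -0.06], [-0.00, 0.01, -0.01], [-0.01, 0.11, -0.07]] + [[0.06, -0.05, -0.08], [0.01, -0.01, -0.01], [-0.05, 0.04, 0.08]] + [[0.01, 0.01, 0.01], [-0.11, -0.05, -0.05], [-0.0, -0.00, -0.00]]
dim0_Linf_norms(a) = [0.1, 0.15, 0.14]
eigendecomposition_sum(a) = [[(0.09-0j), (-0.03-0j), (-0.07+0j)], [(-0.02+0j), (0.01+0j), (0.02+0j)], [(-0.07+0j), (0.02+0j), 0.06+0.00j]] + [[(-0.01+0.03j), 0.04+0.04j, -0.03+0.03j], [(-0.04-0.01j), (-0.02+0.07j), (-0.04-0.03j)], [-0.00+0.04j, 0.06+0.02j, -0.02+0.04j]] + [[(-0.01-0.03j),0.04-0.04j,(-0.03-0.03j)],[(-0.04+0.01j),(-0.02-0.07j),(-0.04+0.03j)],[-0.00-0.04j,(0.06-0.02j),-0.02-0.04j]]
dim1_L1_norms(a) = [0.26, 0.21, 0.23]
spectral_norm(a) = 0.18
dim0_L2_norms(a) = [0.14, 0.17, 0.16]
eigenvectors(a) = [[(-0.78+0j),-0.17+0.48j,(-0.17-0.48j)],[0.19+0.00j,(-0.64+0j),-0.64-0.00j],[(0.59+0j),(0.05+0.58j),(0.05-0.58j)]]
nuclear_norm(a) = 0.46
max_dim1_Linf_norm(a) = 0.15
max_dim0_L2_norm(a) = 0.17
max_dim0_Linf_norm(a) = 0.15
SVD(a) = [[0.68, 0.72, -0.14], [0.08, 0.11, 0.99], [0.73, -0.68, 0.02]] @ diag([0.17511070315865723, 0.15435493334655281, 0.12771372749576235]) @ [[-0.11, 0.84, -0.53], [0.52, -0.41, -0.75], [-0.85, -0.36, -0.39]]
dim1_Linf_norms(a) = [0.14, 0.1, 0.15]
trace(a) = 0.03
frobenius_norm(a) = 0.27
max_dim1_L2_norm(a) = 0.17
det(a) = 0.00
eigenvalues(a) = [(0.15+0j), (-0.06+0.14j), (-0.06-0.14j)]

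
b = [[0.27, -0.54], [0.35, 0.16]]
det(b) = 0.23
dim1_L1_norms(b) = [0.81, 0.51]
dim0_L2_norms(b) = [0.44, 0.56]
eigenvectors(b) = [[0.78+0.00j, 0.78-0.00j], [0.08-0.62j, 0.08+0.62j]]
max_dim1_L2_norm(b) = 0.6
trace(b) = 0.43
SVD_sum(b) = [[0.28, -0.53], [0.01, -0.02]] + [[-0.01, -0.01], [0.34, 0.18]]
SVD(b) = [[-1.0, -0.04], [-0.04, 1.0]] @ diag([0.6039890437265635, 0.3844440597255619]) @ [[-0.47,0.88],[0.88,0.47]]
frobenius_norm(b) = 0.72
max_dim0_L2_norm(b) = 0.56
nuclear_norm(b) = 0.99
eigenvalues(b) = [(0.22+0.43j), (0.22-0.43j)]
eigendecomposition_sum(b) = [[(0.14+0.2j), (-0.27+0.13j)], [(0.17-0.09j), 0.08+0.23j]] + [[(0.14-0.2j), -0.27-0.13j], [0.17+0.09j, (0.08-0.23j)]]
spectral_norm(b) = 0.60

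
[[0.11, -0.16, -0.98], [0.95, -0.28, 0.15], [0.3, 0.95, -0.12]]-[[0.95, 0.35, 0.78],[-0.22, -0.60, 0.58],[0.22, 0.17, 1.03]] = [[-0.84, -0.51, -1.76], [1.17, 0.32, -0.43], [0.08, 0.78, -1.15]]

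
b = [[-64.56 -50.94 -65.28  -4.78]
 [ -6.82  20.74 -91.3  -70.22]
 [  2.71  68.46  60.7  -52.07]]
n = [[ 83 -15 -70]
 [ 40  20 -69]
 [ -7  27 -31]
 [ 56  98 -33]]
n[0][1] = -15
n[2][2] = -31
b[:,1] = [-50.94, 20.74, 68.46]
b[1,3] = -70.22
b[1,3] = -70.22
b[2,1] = 68.46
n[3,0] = 56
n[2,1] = 27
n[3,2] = -33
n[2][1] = 27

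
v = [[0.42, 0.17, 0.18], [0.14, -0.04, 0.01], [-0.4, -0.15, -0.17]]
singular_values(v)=[0.68, 0.09, 0.0]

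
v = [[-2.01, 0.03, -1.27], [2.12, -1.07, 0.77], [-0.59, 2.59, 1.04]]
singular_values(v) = [3.54, 2.73, 0.0]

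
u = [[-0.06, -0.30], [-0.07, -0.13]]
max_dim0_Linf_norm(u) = 0.3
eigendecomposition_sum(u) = [[0.03,-0.05], [-0.01,0.02]] + [[-0.09, -0.25],[-0.06, -0.15]]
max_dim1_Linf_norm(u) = 0.3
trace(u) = -0.19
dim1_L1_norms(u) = [0.36, 0.2]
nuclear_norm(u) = 0.38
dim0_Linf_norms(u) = [0.07, 0.3]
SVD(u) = [[-0.91, -0.42], [-0.42, 0.91]] @ diag([0.3374460427393905, 0.03911736493586433]) @ [[0.25, 0.97], [-0.97, 0.25]]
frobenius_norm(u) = 0.34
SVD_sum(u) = [[-0.08, -0.3],[-0.04, -0.14]] + [[0.02, -0.00], [-0.03, 0.01]]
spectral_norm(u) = 0.34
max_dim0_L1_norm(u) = 0.43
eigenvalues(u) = [0.05, -0.24]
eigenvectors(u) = [[0.93, 0.85], [-0.36, 0.52]]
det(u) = -0.01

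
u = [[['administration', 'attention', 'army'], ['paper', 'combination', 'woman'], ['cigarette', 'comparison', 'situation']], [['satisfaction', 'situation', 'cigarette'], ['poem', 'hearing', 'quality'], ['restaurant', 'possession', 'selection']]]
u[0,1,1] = 'combination'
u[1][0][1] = 'situation'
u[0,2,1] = 'comparison'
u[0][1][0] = 'paper'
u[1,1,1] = 'hearing'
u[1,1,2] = 'quality'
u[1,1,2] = 'quality'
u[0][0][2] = 'army'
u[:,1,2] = ['woman', 'quality']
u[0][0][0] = 'administration'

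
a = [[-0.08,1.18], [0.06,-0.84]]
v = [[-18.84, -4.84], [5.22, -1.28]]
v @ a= [[1.22, -18.17], [-0.49, 7.23]]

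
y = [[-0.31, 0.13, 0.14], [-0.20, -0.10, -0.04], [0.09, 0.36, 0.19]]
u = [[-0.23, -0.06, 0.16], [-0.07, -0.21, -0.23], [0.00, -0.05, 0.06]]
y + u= [[-0.54, 0.07, 0.3], [-0.27, -0.31, -0.27], [0.09, 0.31, 0.25]]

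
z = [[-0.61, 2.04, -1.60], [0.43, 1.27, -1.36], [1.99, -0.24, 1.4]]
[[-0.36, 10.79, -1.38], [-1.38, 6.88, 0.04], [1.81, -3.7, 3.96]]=z @ [[-0.45, -0.41, 1.47], [1.39, 4.1, 0.40], [2.17, -1.36, 0.81]]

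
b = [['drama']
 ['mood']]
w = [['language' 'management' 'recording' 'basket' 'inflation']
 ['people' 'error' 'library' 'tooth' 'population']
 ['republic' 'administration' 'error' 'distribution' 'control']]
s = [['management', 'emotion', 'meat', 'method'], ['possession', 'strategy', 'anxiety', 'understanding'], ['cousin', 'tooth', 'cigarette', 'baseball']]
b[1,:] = ['mood']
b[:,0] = ['drama', 'mood']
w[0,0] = 'language'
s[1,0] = 'possession'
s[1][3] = 'understanding'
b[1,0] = 'mood'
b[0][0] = 'drama'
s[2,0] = 'cousin'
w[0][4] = 'inflation'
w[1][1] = 'error'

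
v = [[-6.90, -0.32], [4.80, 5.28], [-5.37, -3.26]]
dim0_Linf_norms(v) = [6.9, 5.28]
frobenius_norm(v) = 11.75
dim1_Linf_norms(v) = [6.9, 5.28, 5.37]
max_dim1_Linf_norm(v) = 6.9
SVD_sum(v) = [[-5.51, -2.93], [5.93, 3.15], [-5.54, -2.94]] + [[-1.39, 2.61],[-1.13, 2.13],[0.17, -0.32]]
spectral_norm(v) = 11.11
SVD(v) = [[-0.56, -0.77], [0.6, -0.63], [-0.56, 0.09]] @ diag([11.109636239089895, 3.8303110363390305]) @ [[0.88,  0.47],  [0.47,  -0.88]]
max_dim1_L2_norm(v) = 7.14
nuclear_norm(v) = 14.94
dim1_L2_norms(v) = [6.91, 7.14, 6.28]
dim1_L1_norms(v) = [7.22, 10.08, 8.63]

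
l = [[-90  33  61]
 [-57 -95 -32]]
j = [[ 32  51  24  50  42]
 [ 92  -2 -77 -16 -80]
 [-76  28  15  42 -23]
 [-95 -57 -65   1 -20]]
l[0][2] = 61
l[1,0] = -57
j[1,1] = -2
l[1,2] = -32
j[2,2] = 15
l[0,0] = -90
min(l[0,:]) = -90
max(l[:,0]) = -57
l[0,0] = -90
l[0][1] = 33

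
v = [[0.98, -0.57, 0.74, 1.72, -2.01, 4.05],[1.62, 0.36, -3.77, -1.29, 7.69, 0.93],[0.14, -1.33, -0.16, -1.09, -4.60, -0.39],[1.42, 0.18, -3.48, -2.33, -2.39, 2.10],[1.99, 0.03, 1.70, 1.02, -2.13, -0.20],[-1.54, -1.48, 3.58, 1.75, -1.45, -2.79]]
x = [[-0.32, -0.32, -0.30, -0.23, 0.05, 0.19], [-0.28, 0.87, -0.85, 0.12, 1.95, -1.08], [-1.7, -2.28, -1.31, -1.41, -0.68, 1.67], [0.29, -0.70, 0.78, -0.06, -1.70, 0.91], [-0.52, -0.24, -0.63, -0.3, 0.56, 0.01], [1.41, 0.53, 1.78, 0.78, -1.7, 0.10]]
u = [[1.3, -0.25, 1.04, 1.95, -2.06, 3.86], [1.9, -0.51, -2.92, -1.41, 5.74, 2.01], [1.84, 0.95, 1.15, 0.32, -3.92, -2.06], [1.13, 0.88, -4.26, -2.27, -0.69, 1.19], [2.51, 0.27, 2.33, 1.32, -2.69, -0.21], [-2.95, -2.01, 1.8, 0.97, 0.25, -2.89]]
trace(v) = -6.07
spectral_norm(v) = 10.82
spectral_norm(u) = 9.55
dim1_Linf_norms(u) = [3.86, 5.74, 3.92, 4.26, 2.69, 2.95]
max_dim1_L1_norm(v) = 15.66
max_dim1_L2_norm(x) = 3.88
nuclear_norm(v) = 26.80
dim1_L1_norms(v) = [10.07, 15.66, 7.71, 11.9, 7.07, 12.59]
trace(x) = -0.16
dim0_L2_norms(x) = [2.33, 2.62, 2.59, 1.66, 3.22, 2.2]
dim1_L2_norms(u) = [5.08, 7.17, 5.03, 5.22, 4.56, 5.03]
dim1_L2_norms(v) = [5.02, 8.87, 4.93, 5.45, 3.53, 5.51]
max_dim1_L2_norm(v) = 8.87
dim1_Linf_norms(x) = [0.32, 1.95, 2.28, 1.7, 0.63, 1.78]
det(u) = 208.11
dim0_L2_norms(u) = [5.0, 2.47, 6.14, 3.71, 7.77, 5.74]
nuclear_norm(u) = 26.08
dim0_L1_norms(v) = [7.69, 3.95, 13.43, 9.2, 20.27, 10.46]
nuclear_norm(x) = 8.62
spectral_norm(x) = 4.43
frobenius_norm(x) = 6.08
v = x + u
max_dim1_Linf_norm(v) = 7.69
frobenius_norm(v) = 14.17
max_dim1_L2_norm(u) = 7.17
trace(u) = -5.91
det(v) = -163.14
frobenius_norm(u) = 13.26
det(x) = 0.00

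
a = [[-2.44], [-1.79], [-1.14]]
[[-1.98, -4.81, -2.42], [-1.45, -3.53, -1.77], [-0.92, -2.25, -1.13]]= a @ [[0.81,1.97,0.99]]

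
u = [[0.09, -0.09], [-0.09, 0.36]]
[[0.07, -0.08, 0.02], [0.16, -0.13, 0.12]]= u@ [[1.68, -1.62, 0.70],[0.86, -0.76, 0.52]]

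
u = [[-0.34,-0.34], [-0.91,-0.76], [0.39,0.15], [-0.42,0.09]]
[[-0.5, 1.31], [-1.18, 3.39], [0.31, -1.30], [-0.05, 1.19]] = u @ [[0.36, -3.01],[1.12, -0.85]]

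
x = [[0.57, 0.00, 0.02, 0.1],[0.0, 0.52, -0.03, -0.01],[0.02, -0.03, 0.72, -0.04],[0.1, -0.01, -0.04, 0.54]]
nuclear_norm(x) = 2.35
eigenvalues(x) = [0.44, 0.52, 0.66, 0.73]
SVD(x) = [[0.0, -0.77, 0.16, -0.62], [0.13, 0.07, 0.97, 0.17], [-0.97, -0.12, 0.11, 0.17], [0.2, -0.63, -0.11, 0.74]] @ diag([0.7320176834197327, 0.6552879870894357, 0.5177997306371512, 0.44489459885368027]) @ [[0.00, 0.13, -0.97, 0.20],[-0.77, 0.07, -0.12, -0.63],[0.16, 0.97, 0.11, -0.11],[-0.62, 0.17, 0.17, 0.74]]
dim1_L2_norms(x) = [0.58, 0.52, 0.72, 0.55]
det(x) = 0.11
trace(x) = 2.35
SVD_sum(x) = [[0.0, 0.0, -0.0, 0.00],[0.00, 0.01, -0.09, 0.02],[-0.0, -0.09, 0.69, -0.14],[0.0, 0.02, -0.14, 0.03]] + [[0.38,  -0.04,  0.06,  0.32], [-0.04,  0.0,  -0.01,  -0.03], [0.06,  -0.01,  0.01,  0.05], [0.32,  -0.03,  0.05,  0.26]] + [[0.01,0.08,0.01,-0.01],[0.08,0.49,0.05,-0.05],[0.01,0.05,0.01,-0.01],[-0.01,-0.05,-0.01,0.01]] + [[0.17, -0.05, -0.05, -0.21], [-0.05, 0.01, 0.01, 0.06], [-0.05, 0.01, 0.01, 0.06], [-0.21, 0.06, 0.06, 0.25]]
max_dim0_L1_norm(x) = 0.81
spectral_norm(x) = 0.73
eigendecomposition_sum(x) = [[0.17, -0.05, -0.05, -0.21], [-0.05, 0.01, 0.01, 0.06], [-0.05, 0.01, 0.01, 0.06], [-0.21, 0.06, 0.06, 0.25]] + [[0.01, 0.08, 0.01, -0.01], [0.08, 0.49, 0.05, -0.05], [0.01, 0.05, 0.01, -0.01], [-0.01, -0.05, -0.01, 0.01]] + [[0.38, -0.04, 0.06, 0.32], [-0.04, 0.0, -0.01, -0.03], [0.06, -0.01, 0.01, 0.05], [0.32, -0.03, 0.05, 0.26]] + [[0.00,0.0,-0.00,0.0], [0.00,0.01,-0.09,0.02], [-0.0,-0.09,0.69,-0.14], [0.00,0.02,-0.14,0.03]]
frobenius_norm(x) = 1.20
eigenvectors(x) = [[-0.62, 0.16, -0.77, 0.00],[0.17, 0.97, 0.07, 0.13],[0.17, 0.11, -0.12, -0.97],[0.74, -0.11, -0.63, 0.2]]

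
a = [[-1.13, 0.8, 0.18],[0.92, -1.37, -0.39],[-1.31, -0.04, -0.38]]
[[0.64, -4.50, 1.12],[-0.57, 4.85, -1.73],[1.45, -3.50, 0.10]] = a@[[-0.27, 2.85, -0.21], [1.09, -1.5, 1.02], [-3.01, -0.45, 0.36]]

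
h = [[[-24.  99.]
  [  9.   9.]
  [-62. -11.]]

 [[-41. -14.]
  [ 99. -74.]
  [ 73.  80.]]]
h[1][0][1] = -14.0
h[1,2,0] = 73.0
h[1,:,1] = [-14.0, -74.0, 80.0]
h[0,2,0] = -62.0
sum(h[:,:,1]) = 89.0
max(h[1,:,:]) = 99.0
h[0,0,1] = 99.0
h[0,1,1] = 9.0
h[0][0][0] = -24.0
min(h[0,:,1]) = -11.0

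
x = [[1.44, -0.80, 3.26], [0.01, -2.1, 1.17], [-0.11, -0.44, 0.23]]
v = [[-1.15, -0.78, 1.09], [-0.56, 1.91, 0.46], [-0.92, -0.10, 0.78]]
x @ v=[[-4.21, -2.98, 3.74], [0.09, -4.14, -0.04], [0.16, -0.78, -0.14]]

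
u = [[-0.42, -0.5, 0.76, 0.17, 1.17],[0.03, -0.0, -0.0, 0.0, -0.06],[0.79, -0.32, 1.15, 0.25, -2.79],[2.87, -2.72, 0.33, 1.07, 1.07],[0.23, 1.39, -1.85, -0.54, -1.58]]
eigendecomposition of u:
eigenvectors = [[0.45+0.00j, (-0.07+0j), (0.03+0j), (0.19-0.26j), (0.19+0.26j)], [-0.02+0.00j, (-0.01+0j), 0j, -0.08-0.34j, -0.08+0.34j], [(-0.54+0j), -0.91+0.00j, 0.34+0.00j, 0.16-0.19j, (0.16+0.19j)], [-0.10+0.00j, (-0.03+0j), (-0.94+0j), -0.83+0.00j, (-0.83-0j)], [(-0.71+0j), 0.41+0.00j, (-0.05+0j), (0.05-0.12j), 0.05+0.12j]]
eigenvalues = [(-3.17+0j), (2.48+0j), (0.91+0j), 0.01j, -0.01j]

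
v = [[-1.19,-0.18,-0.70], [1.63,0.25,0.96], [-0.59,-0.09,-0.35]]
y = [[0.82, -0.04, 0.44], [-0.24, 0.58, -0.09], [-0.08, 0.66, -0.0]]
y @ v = [[-1.30, -0.2, -0.77], [1.28, 0.20, 0.76], [1.17, 0.18, 0.69]]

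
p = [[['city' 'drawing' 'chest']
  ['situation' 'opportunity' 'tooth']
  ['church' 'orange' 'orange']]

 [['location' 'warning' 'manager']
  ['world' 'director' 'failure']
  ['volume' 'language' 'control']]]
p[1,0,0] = 'location'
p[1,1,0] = 'world'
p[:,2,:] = [['church', 'orange', 'orange'], ['volume', 'language', 'control']]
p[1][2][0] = 'volume'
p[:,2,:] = [['church', 'orange', 'orange'], ['volume', 'language', 'control']]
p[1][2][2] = 'control'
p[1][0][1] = 'warning'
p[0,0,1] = 'drawing'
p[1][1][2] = 'failure'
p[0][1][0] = 'situation'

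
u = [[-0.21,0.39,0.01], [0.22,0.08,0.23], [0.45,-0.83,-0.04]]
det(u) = 0.002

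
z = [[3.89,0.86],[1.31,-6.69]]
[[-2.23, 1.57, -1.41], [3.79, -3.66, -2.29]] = z @ [[-0.43,0.27,-0.42], [-0.65,0.60,0.26]]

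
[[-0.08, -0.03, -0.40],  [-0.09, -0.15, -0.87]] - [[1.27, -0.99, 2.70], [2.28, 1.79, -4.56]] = [[-1.35, 0.96, -3.1], [-2.37, -1.94, 3.69]]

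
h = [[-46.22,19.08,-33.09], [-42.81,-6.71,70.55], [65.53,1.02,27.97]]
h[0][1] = 19.08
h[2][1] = 1.02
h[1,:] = [-42.81, -6.71, 70.55]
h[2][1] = 1.02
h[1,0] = -42.81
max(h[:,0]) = 65.53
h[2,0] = 65.53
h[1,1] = -6.71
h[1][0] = -42.81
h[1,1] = -6.71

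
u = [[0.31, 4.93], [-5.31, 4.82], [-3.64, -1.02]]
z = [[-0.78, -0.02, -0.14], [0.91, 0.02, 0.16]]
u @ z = [[4.24, 0.09, 0.75], [8.53, 0.20, 1.51], [1.91, 0.05, 0.35]]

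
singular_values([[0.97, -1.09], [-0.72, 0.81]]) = [1.82, 0.0]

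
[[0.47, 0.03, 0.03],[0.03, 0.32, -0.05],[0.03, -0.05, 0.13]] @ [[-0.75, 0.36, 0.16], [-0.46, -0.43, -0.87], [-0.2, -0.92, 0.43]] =[[-0.37, 0.13, 0.06], [-0.16, -0.08, -0.30], [-0.03, -0.09, 0.10]]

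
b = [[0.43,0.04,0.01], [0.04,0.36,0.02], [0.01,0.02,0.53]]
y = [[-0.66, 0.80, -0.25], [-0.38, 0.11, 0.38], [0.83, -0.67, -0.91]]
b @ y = [[-0.29, 0.34, -0.10], [-0.15, 0.06, 0.11], [0.43, -0.34, -0.48]]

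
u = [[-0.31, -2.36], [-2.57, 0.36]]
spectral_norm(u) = 2.60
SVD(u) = [[0.05, -1.00],  [-1.00, -0.05]] @ diag([2.5955947083469564, 2.379724376897727]) @ [[0.98, -0.18], [0.18, 0.98]]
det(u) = -6.18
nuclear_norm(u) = 4.98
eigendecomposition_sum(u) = [[-1.40, -1.17], [-1.27, -1.06]] + [[1.09,-1.19],[-1.3,1.42]]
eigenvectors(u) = [[-0.74, 0.64], [-0.67, -0.77]]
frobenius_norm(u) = 3.52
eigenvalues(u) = [-2.46, 2.51]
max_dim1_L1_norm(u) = 2.93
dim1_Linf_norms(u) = [2.36, 2.57]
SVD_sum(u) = [[0.13, -0.02],[-2.55, 0.48]] + [[-0.44, -2.34], [-0.02, -0.12]]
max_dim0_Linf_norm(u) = 2.57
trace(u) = 0.05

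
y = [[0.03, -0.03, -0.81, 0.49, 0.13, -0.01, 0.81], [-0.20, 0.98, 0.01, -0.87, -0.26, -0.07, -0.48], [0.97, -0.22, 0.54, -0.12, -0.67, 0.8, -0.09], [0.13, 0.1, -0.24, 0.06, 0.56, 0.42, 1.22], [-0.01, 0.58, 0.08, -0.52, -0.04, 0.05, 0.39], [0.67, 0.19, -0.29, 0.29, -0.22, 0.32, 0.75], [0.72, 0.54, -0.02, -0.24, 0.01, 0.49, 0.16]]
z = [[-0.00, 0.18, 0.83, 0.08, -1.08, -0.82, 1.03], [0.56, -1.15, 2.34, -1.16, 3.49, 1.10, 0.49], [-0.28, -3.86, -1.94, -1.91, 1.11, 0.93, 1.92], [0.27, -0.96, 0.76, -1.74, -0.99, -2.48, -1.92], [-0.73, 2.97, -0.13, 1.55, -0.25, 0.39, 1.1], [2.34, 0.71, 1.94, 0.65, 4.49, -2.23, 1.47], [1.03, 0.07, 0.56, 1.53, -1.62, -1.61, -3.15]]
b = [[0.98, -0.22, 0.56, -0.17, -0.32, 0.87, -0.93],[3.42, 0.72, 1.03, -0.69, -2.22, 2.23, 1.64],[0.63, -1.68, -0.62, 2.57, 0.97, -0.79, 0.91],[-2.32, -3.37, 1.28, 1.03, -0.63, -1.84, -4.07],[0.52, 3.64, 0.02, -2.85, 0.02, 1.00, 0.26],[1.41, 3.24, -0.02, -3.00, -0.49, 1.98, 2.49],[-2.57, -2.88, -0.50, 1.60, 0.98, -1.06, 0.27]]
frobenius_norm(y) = 3.37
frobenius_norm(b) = 12.50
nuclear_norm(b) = 22.69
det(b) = 10.83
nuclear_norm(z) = 25.76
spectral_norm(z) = 7.41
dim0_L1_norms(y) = [2.73, 2.64, 1.99, 2.59, 1.89, 2.16, 3.9]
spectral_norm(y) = 2.16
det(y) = 0.02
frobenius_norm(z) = 11.78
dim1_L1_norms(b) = [4.05, 11.95, 8.17, 14.54, 8.31, 12.63, 9.86]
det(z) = 547.28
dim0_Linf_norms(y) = [0.97, 0.98, 0.81, 0.87, 0.67, 0.8, 1.22]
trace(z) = -10.46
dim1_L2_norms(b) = [1.75, 5.13, 3.55, 6.31, 4.77, 5.64, 4.46]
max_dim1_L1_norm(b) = 14.54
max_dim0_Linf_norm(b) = 4.07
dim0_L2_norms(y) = [1.4, 1.3, 1.05, 1.19, 0.95, 1.08, 1.77]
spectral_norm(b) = 10.55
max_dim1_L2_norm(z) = 6.12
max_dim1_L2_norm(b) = 6.31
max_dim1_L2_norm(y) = 1.55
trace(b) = 4.38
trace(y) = 2.05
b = z @ y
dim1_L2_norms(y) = [1.25, 1.44, 1.55, 1.44, 0.88, 1.17, 1.06]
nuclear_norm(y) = 7.02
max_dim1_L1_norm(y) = 3.41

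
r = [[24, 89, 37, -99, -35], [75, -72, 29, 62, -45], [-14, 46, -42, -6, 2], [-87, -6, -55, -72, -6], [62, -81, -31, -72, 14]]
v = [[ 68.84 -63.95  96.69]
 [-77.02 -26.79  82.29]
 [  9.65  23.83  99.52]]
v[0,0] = 68.84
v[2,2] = 99.52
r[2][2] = -42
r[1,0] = 75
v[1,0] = -77.02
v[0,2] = 96.69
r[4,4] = 14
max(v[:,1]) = 23.83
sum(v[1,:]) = -21.519999999999996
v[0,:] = [68.84, -63.95, 96.69]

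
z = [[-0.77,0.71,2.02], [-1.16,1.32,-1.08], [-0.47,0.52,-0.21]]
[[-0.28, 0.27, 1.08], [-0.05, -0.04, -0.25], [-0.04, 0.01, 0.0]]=z @ [[0.28,0.14,-0.08], [0.14,0.19,0.12], [-0.08,0.12,0.46]]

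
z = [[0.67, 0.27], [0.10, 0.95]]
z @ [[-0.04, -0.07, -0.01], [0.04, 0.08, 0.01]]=[[-0.02, -0.03, -0.00], [0.03, 0.07, 0.01]]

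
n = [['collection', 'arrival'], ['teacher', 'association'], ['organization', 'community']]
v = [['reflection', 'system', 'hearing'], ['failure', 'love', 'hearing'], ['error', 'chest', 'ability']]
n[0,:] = ['collection', 'arrival']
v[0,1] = 'system'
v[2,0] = 'error'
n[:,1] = ['arrival', 'association', 'community']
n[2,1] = 'community'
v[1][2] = 'hearing'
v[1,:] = ['failure', 'love', 'hearing']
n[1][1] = 'association'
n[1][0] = 'teacher'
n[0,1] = 'arrival'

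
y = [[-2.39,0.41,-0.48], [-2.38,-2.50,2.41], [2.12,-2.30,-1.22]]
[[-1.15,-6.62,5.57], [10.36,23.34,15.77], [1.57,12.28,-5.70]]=y @ [[-0.26, 0.89, -3.00], [-1.98, -6.53, -1.41], [1.99, 3.79, 2.12]]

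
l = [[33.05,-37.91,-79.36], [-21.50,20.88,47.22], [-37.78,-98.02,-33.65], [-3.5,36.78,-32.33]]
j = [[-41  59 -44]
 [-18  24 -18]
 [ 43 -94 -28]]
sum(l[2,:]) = -169.45000000000002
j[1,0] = -18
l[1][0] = -21.5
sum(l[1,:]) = 46.599999999999994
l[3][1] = 36.78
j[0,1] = 59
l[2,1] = -98.02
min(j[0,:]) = -44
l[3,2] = -32.33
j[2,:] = [43, -94, -28]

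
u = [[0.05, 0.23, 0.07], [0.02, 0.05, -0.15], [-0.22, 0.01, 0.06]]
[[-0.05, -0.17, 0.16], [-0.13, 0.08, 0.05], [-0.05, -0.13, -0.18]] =u @[[0.41,0.37,0.83], [-0.55,-0.63,0.55], [0.73,-0.68,-0.06]]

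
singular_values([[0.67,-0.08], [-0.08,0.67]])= [0.75, 0.59]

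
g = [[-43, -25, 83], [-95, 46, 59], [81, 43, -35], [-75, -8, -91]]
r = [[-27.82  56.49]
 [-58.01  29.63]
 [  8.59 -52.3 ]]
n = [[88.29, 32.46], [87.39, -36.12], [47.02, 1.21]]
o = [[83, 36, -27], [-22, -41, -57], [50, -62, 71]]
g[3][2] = -91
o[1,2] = -57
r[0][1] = 56.49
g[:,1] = [-25, 46, 43, -8]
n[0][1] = 32.46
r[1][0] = -58.01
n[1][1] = -36.12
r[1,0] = -58.01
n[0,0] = 88.29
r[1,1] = 29.63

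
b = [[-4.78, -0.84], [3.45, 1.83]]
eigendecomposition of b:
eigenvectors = [[-0.87, 0.14], [0.49, -0.99]]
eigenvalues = [-4.31, 1.36]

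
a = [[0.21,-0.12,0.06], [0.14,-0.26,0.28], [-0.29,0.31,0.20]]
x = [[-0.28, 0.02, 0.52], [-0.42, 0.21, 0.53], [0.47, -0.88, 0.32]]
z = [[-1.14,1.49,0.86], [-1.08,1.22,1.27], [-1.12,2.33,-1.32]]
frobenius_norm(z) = 4.12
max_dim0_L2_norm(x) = 0.9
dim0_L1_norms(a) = [0.64, 0.69, 0.54]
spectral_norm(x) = 1.09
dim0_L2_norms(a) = [0.38, 0.42, 0.35]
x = z @ a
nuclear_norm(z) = 5.63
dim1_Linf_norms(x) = [0.52, 0.53, 0.88]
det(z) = -0.02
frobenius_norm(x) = 1.40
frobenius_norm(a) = 0.67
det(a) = -0.02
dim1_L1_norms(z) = [3.49, 3.57, 4.77]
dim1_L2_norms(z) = [2.06, 2.07, 2.9]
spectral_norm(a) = 0.56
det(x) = -0.00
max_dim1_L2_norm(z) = 2.9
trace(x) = 0.25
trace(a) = 0.15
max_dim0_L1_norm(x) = 1.37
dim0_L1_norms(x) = [1.17, 1.11, 1.37]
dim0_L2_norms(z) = [1.93, 3.02, 2.02]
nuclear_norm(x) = 1.96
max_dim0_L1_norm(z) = 5.04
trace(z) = -1.24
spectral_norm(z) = 3.56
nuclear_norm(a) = 1.00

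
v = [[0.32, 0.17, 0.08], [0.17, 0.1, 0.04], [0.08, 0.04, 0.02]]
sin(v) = [[0.31, 0.16, 0.08], [0.16, 0.1, 0.04], [0.08, 0.04, 0.02]]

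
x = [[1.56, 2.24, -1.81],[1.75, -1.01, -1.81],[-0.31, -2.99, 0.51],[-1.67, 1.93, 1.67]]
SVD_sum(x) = [[-0.07, 2.23, -0.06], [0.03, -1.02, 0.03], [0.1, -2.99, 0.08], [-0.06, 1.94, -0.05]] + [[1.63, 0.01, -1.75],[1.72, 0.01, -1.84],[-0.41, -0.0, 0.43],[-1.61, -0.01, 1.72]] + [[-0.00, -0.00, -0.00], [0.0, 0.00, 0.0], [-0.00, -0.0, -0.00], [-0.0, -0.00, -0.0]]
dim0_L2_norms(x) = [2.9, 4.32, 3.1]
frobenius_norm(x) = 6.06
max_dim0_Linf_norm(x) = 2.99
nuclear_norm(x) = 8.57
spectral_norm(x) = 4.33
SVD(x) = [[0.52,0.57,-0.64],  [-0.24,0.59,0.37],  [-0.69,-0.14,-0.66],  [0.45,-0.56,-0.09]] @ diag([4.328388810226724, 4.236748218875413, 0.0038519294000844578]) @ [[-0.03, 1.00, -0.03], [0.68, 0.00, -0.73], [0.73, 0.04, 0.68]]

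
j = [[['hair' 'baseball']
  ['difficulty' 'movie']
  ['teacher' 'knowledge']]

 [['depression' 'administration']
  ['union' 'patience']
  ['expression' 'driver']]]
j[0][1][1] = 'movie'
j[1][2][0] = 'expression'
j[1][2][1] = 'driver'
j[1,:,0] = ['depression', 'union', 'expression']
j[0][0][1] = 'baseball'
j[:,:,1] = [['baseball', 'movie', 'knowledge'], ['administration', 'patience', 'driver']]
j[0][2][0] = 'teacher'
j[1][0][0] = 'depression'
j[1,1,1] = 'patience'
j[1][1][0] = 'union'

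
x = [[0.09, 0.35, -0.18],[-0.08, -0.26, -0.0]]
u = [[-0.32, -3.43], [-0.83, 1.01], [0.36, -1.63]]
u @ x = [[0.25, 0.78, 0.06], [-0.16, -0.55, 0.15], [0.16, 0.55, -0.06]]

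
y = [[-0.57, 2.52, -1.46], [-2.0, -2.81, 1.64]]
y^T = [[-0.57, -2.0],  [2.52, -2.81],  [-1.46, 1.64]]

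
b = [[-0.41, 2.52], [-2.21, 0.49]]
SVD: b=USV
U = [[-0.81, -0.59], [-0.59, 0.81]]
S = [2.84, 1.89]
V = [[0.57, -0.82], [-0.82, -0.57]]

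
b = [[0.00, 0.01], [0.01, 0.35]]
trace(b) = 0.35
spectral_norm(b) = 0.35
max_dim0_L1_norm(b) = 0.36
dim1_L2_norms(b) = [0.01, 0.35]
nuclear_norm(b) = 0.35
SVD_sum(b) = [[0.00, 0.01],[0.01, 0.35]] + [[-0.00, 0.00], [0.0, -0.0]]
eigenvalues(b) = [-0.0, 0.35]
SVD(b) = [[-0.03, -1.00], [-1.0, 0.03]] @ diag([0.35028548142958105, 0.0002854814295810413]) @ [[-0.03,-1.00], [1.0,-0.03]]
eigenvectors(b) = [[-1.00, -0.03], [0.03, -1.00]]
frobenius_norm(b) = 0.35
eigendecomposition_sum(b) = [[-0.00,0.00], [0.0,-0.00]] + [[0.00, 0.01], [0.01, 0.35]]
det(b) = -0.00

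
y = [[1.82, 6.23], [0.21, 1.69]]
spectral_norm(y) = 6.70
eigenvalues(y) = [2.9, 0.61]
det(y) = 1.77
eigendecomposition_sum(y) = [[1.53, 7.89], [0.27, 1.37]] + [[0.29, -1.66],[-0.06, 0.32]]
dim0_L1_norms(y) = [2.03, 7.92]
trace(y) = 3.51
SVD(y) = [[-0.97, -0.25], [-0.25, 0.97]] @ diag([6.704924204932991, 0.2636122267720198]) @ [[-0.27, -0.96], [-0.96, 0.27]]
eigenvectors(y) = [[0.99, -0.98],[0.17, 0.19]]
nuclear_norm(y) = 6.97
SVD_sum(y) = [[1.76, 6.25], [0.46, 1.62]] + [[0.06, -0.02], [-0.25, 0.07]]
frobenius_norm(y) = 6.71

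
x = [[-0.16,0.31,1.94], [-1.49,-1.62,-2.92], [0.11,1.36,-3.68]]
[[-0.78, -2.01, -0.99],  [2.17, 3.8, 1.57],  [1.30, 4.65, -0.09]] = x@[[-0.48, -0.69, 0.59], [-0.14, 0.36, -0.95], [-0.42, -1.15, -0.31]]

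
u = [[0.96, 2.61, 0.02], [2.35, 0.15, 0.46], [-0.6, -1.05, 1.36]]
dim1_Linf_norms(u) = [2.61, 2.35, 1.36]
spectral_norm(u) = 3.31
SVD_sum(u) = [[1.66, 2.0, -0.24], [0.99, 1.2, -0.14], [-0.83, -1.01, 0.12]] + [[-0.53, 0.4, -0.3], [1.32, -1.0, 0.74], [0.51, -0.39, 0.29]] + [[-0.16,0.20,0.56], [0.04,-0.05,-0.14], [-0.28,0.34,0.95]]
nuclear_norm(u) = 6.62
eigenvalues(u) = [-1.92, 2.82, 1.56]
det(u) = -8.45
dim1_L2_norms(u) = [2.78, 2.4, 1.82]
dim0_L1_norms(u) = [3.91, 3.81, 1.84]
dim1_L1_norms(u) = [3.59, 2.96, 3.01]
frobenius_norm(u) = 4.10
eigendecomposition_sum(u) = [[-0.84,  1.00,  -0.13], [0.93,  -1.10,  0.15], [0.14,  -0.17,  0.02]] + [[2.08,1.8,0.59], [1.50,1.29,0.43], [-1.93,-1.67,-0.55]] + [[-0.28,  -0.18,  -0.44],[-0.07,  -0.05,  -0.12],[1.19,  0.79,  1.89]]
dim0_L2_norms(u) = [2.61, 2.82, 1.44]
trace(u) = 2.47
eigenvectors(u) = [[-0.67, 0.65, -0.23], [0.74, 0.47, -0.06], [0.11, -0.60, 0.97]]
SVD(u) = [[-0.79,  0.35,  0.50], [-0.47,  -0.87,  -0.13], [0.40,  -0.34,  0.85]] @ diag([3.31353702933456, 2.0776890677500637, 1.2273876702087911]) @ [[-0.63,-0.77,0.09], [-0.73,0.55,-0.41], [-0.26,0.33,0.91]]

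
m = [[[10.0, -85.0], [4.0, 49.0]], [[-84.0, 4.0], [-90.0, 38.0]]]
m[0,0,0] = 10.0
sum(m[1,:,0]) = -174.0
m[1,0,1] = 4.0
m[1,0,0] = -84.0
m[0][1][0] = 4.0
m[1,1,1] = 38.0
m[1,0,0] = -84.0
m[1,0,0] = -84.0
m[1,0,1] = 4.0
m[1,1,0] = -90.0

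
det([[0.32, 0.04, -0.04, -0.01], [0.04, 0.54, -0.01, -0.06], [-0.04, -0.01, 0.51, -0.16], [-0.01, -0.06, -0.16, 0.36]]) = 0.026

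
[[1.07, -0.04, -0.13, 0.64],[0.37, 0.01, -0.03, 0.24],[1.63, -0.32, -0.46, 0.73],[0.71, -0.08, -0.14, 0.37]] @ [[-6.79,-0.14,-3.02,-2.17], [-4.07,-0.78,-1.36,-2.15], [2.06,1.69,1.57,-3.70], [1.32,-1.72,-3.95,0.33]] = [[-6.53, -1.44, -5.91, -1.54], [-2.3, -0.52, -2.13, -0.63], [-9.75, -2.01, -8.09, -0.91], [-4.30, -0.91, -3.72, -0.73]]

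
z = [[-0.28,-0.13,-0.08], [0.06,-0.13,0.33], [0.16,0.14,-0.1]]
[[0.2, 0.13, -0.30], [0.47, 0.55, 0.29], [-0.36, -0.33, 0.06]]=z @ [[-1.48, 0.07, 0.41], [0.50, -1.74, 0.75], [1.89, 0.97, 1.1]]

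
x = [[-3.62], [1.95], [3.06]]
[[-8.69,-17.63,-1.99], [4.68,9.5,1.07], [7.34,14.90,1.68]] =x @ [[2.40,4.87,0.55]]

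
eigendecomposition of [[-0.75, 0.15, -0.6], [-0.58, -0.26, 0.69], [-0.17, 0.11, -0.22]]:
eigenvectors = [[(-0.11+0j),(0.6-0.23j),0.60+0.23j],[(0.92+0j),0.76+0.00j,(0.76-0j)],[(0.38+0j),(0.06-0.08j),(0.06+0.08j)]]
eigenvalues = [(0.09+0j), (-0.66+0.11j), (-0.66-0.11j)]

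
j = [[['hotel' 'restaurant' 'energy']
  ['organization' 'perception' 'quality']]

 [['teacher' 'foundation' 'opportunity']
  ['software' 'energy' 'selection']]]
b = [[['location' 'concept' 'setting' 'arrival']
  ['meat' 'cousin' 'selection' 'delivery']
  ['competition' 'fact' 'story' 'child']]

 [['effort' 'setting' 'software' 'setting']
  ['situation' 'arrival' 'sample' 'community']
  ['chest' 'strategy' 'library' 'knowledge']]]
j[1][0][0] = 'teacher'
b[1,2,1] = 'strategy'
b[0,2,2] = 'story'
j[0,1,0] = 'organization'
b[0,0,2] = 'setting'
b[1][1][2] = 'sample'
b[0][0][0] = 'location'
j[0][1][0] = 'organization'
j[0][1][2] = 'quality'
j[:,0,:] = [['hotel', 'restaurant', 'energy'], ['teacher', 'foundation', 'opportunity']]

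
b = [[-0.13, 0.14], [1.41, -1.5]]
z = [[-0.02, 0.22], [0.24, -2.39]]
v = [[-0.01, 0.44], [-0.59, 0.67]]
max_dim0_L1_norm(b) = 1.64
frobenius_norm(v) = 1.00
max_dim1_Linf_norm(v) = 0.67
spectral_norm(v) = 0.96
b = z @ v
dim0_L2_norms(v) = [0.59, 0.8]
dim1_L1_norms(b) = [0.27, 2.91]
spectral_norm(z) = 2.41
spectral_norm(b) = 2.07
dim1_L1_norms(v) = [0.45, 1.26]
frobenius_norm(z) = 2.41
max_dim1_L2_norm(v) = 0.89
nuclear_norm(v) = 1.22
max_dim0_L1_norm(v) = 1.11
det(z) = -0.00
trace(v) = 0.66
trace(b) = -1.63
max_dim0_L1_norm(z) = 2.61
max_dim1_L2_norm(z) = 2.4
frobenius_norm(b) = 2.07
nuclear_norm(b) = 2.07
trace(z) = -2.41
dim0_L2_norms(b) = [1.42, 1.51]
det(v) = 0.25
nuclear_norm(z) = 2.41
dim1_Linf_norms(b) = [0.14, 1.5]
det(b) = -0.00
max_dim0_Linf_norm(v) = 0.67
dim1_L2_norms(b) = [0.19, 2.06]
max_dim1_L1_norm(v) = 1.26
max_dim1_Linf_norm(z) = 2.39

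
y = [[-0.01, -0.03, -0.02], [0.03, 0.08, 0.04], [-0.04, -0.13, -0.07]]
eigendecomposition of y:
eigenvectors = [[0.05, -0.49, 0.43], [-0.59, 0.49, -0.47], [0.8, -0.73, 0.77]]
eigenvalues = [0.02, -0.01, -0.01]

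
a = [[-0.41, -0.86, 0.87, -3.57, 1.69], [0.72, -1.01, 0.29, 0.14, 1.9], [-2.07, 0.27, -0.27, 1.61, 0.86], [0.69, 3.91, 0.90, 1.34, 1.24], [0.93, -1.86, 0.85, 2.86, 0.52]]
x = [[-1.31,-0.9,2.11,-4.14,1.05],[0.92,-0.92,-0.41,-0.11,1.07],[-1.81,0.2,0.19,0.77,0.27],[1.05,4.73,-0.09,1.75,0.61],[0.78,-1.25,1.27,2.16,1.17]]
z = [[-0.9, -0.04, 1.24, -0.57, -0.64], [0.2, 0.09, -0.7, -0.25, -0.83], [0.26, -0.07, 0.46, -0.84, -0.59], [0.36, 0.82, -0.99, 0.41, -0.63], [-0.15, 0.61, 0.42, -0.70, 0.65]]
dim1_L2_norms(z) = [1.76, 1.14, 1.16, 1.53, 1.22]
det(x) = 153.72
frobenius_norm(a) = 7.98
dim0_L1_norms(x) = [5.87, 8.0, 4.07, 8.93, 4.17]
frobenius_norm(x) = 8.31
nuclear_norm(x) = 16.27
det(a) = 141.31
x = z + a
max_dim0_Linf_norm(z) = 1.24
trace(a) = 0.17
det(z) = -1.01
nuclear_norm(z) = 6.06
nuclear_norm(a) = 16.10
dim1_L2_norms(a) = [4.16, 2.29, 2.79, 4.46, 3.67]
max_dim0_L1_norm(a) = 9.52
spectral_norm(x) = 6.24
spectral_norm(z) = 2.27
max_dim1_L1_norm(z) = 3.39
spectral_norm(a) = 5.21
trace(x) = 0.88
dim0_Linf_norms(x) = [1.81, 4.73, 2.11, 4.14, 1.17]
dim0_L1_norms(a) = [4.82, 7.91, 3.18, 9.52, 6.21]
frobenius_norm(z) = 3.09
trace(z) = 0.71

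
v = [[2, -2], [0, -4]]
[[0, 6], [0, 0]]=v @ [[0, 3], [0, 0]]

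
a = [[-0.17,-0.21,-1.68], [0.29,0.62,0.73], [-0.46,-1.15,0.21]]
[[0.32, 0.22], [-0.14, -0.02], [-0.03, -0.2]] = a @ [[0.20, -0.43], [-0.09, 0.32], [-0.20, -0.13]]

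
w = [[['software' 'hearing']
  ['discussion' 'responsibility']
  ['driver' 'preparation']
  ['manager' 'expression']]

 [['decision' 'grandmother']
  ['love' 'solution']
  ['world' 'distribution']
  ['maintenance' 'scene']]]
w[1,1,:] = ['love', 'solution']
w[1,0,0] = 'decision'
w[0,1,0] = 'discussion'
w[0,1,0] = 'discussion'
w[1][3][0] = 'maintenance'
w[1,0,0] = 'decision'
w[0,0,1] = 'hearing'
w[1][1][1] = 'solution'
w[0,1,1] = 'responsibility'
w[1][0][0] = 'decision'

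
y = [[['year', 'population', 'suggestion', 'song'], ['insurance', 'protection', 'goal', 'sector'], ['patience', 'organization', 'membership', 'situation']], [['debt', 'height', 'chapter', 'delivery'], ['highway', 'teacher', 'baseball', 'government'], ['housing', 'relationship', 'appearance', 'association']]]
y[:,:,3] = [['song', 'sector', 'situation'], ['delivery', 'government', 'association']]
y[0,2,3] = 'situation'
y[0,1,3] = 'sector'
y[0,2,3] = 'situation'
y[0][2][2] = 'membership'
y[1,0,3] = 'delivery'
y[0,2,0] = 'patience'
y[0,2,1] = 'organization'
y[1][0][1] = 'height'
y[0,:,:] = [['year', 'population', 'suggestion', 'song'], ['insurance', 'protection', 'goal', 'sector'], ['patience', 'organization', 'membership', 'situation']]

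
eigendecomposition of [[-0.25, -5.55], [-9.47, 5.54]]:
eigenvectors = [[-0.75, 0.46],[-0.66, -0.89]]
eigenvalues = [-5.16, 10.45]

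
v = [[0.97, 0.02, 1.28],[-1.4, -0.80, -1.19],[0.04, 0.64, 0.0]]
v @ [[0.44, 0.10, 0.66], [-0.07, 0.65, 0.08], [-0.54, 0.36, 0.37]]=[[-0.27, 0.57, 1.12], [0.08, -1.09, -1.43], [-0.03, 0.42, 0.08]]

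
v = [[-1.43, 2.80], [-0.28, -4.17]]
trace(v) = -5.60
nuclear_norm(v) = 6.39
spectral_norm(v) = 5.06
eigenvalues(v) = [-1.75, -3.85]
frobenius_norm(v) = 5.23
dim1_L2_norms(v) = [3.14, 4.18]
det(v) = 6.75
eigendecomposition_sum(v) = [[-2.03, -2.35],[0.23, 0.27]] + [[0.6, 5.15], [-0.51, -4.44]]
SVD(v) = [[-0.58, 0.81], [0.81, 0.58]] @ diag([5.056876157169657, 1.3342426807178058]) @ [[0.12, -0.99], [-0.99, -0.12]]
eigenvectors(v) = [[0.99, -0.76],[-0.12, 0.65]]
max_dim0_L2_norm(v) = 5.02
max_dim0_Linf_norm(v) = 4.17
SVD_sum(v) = [[-0.35, 2.93],[0.49, -4.08]] + [[-1.08, -0.13], [-0.77, -0.09]]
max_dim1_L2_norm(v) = 4.18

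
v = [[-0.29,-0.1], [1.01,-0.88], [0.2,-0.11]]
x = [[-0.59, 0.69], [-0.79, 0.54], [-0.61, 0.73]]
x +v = [[-0.88, 0.59], [0.22, -0.34], [-0.41, 0.62]]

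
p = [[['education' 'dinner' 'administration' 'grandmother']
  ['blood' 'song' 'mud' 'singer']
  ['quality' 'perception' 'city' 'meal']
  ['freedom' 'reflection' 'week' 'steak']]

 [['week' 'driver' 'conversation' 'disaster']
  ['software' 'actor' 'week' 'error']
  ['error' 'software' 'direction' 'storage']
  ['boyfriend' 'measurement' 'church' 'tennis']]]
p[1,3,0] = 'boyfriend'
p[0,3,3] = 'steak'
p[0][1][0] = 'blood'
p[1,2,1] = 'software'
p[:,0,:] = [['education', 'dinner', 'administration', 'grandmother'], ['week', 'driver', 'conversation', 'disaster']]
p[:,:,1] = [['dinner', 'song', 'perception', 'reflection'], ['driver', 'actor', 'software', 'measurement']]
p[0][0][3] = 'grandmother'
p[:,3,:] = [['freedom', 'reflection', 'week', 'steak'], ['boyfriend', 'measurement', 'church', 'tennis']]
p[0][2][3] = 'meal'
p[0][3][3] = 'steak'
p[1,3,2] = 'church'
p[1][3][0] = 'boyfriend'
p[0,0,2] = 'administration'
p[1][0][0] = 'week'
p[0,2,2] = 'city'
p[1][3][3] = 'tennis'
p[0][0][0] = 'education'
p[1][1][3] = 'error'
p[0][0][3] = 'grandmother'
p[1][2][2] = 'direction'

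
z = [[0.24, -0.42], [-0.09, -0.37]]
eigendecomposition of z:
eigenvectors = [[0.99,  0.53],[-0.13,  0.85]]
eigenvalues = [0.3, -0.43]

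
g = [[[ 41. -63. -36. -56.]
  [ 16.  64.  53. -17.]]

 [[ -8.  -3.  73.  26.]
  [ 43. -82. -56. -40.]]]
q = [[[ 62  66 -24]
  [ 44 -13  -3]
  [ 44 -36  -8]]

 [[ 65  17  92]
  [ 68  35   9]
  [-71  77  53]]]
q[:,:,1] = [[66, -13, -36], [17, 35, 77]]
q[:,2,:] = [[44, -36, -8], [-71, 77, 53]]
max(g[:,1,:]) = 64.0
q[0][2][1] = -36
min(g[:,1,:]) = -82.0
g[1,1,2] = -56.0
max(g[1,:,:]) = 73.0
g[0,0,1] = -63.0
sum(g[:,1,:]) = -19.0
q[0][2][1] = -36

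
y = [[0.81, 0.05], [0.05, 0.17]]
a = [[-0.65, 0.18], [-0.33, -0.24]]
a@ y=[[-0.52, -0.00],  [-0.28, -0.06]]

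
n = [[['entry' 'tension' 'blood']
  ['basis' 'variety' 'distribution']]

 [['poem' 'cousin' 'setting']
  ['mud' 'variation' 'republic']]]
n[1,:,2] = ['setting', 'republic']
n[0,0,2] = 'blood'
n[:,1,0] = ['basis', 'mud']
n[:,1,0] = ['basis', 'mud']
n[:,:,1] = [['tension', 'variety'], ['cousin', 'variation']]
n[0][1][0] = 'basis'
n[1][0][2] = 'setting'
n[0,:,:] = [['entry', 'tension', 'blood'], ['basis', 'variety', 'distribution']]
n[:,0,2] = ['blood', 'setting']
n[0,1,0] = 'basis'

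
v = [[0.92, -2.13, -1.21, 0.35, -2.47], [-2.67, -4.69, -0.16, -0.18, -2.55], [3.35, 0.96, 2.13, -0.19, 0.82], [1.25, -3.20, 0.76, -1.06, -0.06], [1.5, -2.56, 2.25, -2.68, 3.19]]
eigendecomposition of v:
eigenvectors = [[-0.27+0.00j, (-0.42+0.3j), (-0.42-0.3j), (-0.1+0j), 0.13+0.00j], [(-0.78+0j), -0.08-0.10j, (-0.08+0.1j), 0.33+0.00j, -0.32+0.00j], [0.21+0.00j, (0.21+0.53j), (0.21-0.53j), 0.14+0.00j, -0.65+0.00j], [-0.41+0.00j, (0.09+0.22j), (0.09-0.22j), (-0.79+0j), 0.29+0.00j], [-0.32+0.00j, 0.58+0.00j, (0.58-0j), (-0.49+0j), 0.62+0.00j]]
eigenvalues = [(-6.71+0j), (2.86+2.23j), (2.86-2.23j), (0.26+0j), (1.22+0j)]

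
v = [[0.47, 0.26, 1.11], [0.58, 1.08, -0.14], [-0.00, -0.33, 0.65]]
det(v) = -0.00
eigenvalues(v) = [(-0+0j), (1.1+0.33j), (1.1-0.33j)]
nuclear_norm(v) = 2.67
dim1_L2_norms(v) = [1.23, 1.23, 0.73]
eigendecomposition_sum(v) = [[(-0+0j), -0j, 0.00+0.00j],[-0j, (-0+0j), -0.00-0.00j],[-0j, -0.00+0.00j, -0.00-0.00j]] + [[(0.24+0.22j),(0.13+0.38j),(0.55+0.02j)],[0.29-0.39j,0.54-0.26j,(-0.07-0.84j)],[(-0+0.29j),(-0.16+0.31j),(0.33+0.37j)]] + [[0.24-0.22j, 0.13-0.38j, (0.55-0.02j)], [(0.29+0.39j), (0.54+0.26j), (-0.07+0.84j)], [(-0-0.29j), (-0.16-0.31j), 0.33-0.37j]]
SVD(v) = [[-0.80, 0.4, -0.44], [-0.56, -0.74, 0.36], [-0.18, 0.53, 0.82]] @ diag([1.3944723952684364, 1.276653885877969, 0.0012627378950794367]) @ [[-0.51,-0.54,-0.67], [-0.19,-0.69,0.7], [0.84,-0.48,-0.24]]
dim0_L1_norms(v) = [1.05, 1.67, 1.9]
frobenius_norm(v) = 1.89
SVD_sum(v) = [[0.57, 0.61, 0.75], [0.4, 0.43, 0.53], [0.13, 0.14, 0.17]] + [[-0.10,-0.35,0.36], [0.18,0.65,-0.67], [-0.13,-0.47,0.48]] + [[-0.0, 0.00, 0.0], [0.0, -0.0, -0.0], [0.00, -0.0, -0.0]]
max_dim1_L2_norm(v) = 1.23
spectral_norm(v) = 1.39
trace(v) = 2.20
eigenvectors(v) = [[(0.84+0j), 0.06-0.49j, 0.06+0.49j],[-0.48+0.00j, -0.75+0.00j, (-0.75-0j)],[(-0.24+0j), 0.36-0.26j, 0.36+0.26j]]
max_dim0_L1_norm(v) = 1.9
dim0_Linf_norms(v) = [0.58, 1.08, 1.11]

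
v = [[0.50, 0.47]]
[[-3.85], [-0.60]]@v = [[-1.92, -1.81],[-0.30, -0.28]]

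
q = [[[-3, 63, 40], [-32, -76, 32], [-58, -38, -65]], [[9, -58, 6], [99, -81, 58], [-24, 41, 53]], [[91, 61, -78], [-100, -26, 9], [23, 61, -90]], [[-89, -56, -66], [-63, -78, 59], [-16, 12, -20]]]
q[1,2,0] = -24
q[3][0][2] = -66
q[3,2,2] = -20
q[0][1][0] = -32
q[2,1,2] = 9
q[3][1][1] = -78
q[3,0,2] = -66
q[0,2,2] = -65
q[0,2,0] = -58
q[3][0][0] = -89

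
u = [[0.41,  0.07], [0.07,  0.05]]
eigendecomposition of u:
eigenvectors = [[0.98,-0.18], [0.18,0.98]]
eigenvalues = [0.42, 0.04]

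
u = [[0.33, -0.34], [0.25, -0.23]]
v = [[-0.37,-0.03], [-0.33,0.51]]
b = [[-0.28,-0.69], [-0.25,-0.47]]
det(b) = -0.04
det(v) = -0.20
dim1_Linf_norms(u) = [0.34, 0.25]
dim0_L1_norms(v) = [0.7, 0.54]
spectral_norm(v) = 0.64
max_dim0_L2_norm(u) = 0.41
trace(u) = 0.10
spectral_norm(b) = 0.91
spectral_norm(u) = 0.58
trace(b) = -0.75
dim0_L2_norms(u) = [0.41, 0.41]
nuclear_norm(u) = 0.60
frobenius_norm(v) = 0.71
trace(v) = 0.14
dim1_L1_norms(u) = [0.67, 0.48]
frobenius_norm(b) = 0.92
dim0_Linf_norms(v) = [0.37, 0.51]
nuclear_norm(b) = 0.96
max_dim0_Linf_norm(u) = 0.34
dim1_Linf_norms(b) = [0.69, 0.47]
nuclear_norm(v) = 0.95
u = b @ v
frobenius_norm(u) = 0.58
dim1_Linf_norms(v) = [0.37, 0.51]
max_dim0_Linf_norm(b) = 0.69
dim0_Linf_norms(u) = [0.33, 0.34]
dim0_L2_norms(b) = [0.38, 0.83]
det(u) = 0.01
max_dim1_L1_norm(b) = 0.97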